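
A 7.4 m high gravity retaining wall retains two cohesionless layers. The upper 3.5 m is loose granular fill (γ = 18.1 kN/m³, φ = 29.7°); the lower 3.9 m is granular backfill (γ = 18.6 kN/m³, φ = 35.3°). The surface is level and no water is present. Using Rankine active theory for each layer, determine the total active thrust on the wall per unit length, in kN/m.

141 kN/m

K_a1 = tan²(45°−29.7°/2) = 0.3374; K_a2 = tan²(45°−35.3°/2) = 0.2675.
Layer 1: σ at base = K_a1 γ₁ h₁ = 21.37 kPa; P₁ = ½×21.37×3.5 = 37.40.
Layer 2: σ_v at top = γ₁h₁ = 63.35; σ_h top = K_a2×63.35 = 16.95; σ_h base = K_a2×(63.35+18.6×3.9) = 36.36.
P₂ = ½(16.95+36.36)×3.9 = 103.9. Total P_a = 37.40+103.9 = 141.3 kN/m.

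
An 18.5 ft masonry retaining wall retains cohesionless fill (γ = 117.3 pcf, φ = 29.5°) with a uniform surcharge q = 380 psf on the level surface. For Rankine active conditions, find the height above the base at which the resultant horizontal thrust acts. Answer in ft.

K_a = 0.3401.
Triangular part P₁ = ½K_aγH² = 6827 at H/3 = 6.167 ft; rectangular part P₂ = K_a q H = 2391 at H/2 = 9.250 ft.
ȳ = (P₁·6.167 + P₂·9.250)/(P₁+P₂) = 6.966 ft.

6.97 ft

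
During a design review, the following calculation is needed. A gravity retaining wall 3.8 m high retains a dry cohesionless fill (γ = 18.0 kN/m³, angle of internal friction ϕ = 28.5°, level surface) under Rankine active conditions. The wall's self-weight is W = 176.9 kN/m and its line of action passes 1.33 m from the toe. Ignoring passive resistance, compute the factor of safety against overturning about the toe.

K_a = tan²(45° − 28.5°/2) = 0.3540.
P_a = ½K_aγH² = 0.5×0.3540×18.0×3.8² = 46.00 kN/m, acting at H/3 = 1.267 m above the base.
Overturning moment M_o = P_a × H/3 = 46.00 × 1.267 = 58.27.
Resisting moment M_r = W × 1.33 = 176.9 × 1.33 = 235.3.
FS_overturning = M_r/M_o = 235.3/58.27 = 4.038.

4.04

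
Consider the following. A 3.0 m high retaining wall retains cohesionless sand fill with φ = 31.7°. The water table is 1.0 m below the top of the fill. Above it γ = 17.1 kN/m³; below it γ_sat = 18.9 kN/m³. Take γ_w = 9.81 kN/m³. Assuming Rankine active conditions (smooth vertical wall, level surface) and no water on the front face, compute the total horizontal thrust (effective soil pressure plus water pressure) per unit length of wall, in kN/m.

K_a = tan²(45° − φ/2) = 0.3111.
γ' = 18.9 − 9.81 = 9.090 kN/m³. Depth below WT = 2.0 m.
σ'_h at WT = K_a γ d_w = 5.319 kPa; at base = 5.319 + K_a γ' × 2.0 = 10.97 kPa.
P₁ (0–1.0 m) = ½×5.319×1.0 = 2.660. P₂ (1.0–3.0 m) = ½(5.319+10.97)×2.0 = 16.29.
P_w = ½ γ_w h₂² = 0.5×9.81×2.0² = 19.62. Total = 2.660+16.29+19.62 = 38.57 kN/m.

38.6 kN/m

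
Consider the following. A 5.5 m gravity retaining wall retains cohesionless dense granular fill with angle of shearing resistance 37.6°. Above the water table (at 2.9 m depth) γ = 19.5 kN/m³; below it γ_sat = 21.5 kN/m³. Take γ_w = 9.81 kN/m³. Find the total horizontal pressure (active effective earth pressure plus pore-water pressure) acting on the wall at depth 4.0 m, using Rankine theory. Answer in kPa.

K_a = (1 − sin φ)/(1 + sin φ) = 0.2421.
γ' = 21.5 − 9.81 = 11.69 kN/m³.
Effective vertical stress at 4.0 m: σ'_v = 19.5×2.9 + 11.69×1.10 = 69.41 kPa.
σ'_h = K_a σ'_v = 0.2421 × 69.41 = 16.81 kPa; u = γ_w × 1.10 = 10.79 kPa.
Total σ_h = 16.81 + 10.79 = 27.60 kPa.

27.6 kPa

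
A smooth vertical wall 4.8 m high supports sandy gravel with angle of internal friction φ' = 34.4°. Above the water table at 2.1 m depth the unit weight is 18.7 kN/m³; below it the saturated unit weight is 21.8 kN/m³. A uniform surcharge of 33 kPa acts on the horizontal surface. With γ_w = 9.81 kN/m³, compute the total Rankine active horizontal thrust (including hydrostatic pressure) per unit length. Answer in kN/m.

K_a = tan²(45° − φ/2) = 0.2780.
γ' = 21.8 − 9.81 = 11.99 kN/m³. h₂ = H − d_w = 2.7 m.
σ'_h: at surface K_a·q = 9.173; at WT K_a(q+γd_w) = 20.09; at base K_a(q+γd_w+γ'h₂) = 29.09 kPa.
P₁ = ½(9.173+20.09)×2.1 = 30.73; P₂ = ½(20.09+29.09)×2.7 = 66.39; P_w = ½γ_w h₂² = 35.76.
Total = 30.73+66.39+35.76 = 132.9 kN/m.

133 kN/m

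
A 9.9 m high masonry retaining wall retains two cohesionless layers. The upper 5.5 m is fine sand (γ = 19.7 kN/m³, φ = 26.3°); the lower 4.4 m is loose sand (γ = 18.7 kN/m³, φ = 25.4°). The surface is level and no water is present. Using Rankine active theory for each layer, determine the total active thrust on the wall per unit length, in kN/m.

378 kN/m

K_a1 = tan²(45°−26.3°/2) = 0.3859; K_a2 = tan²(45°−25.4°/2) = 0.3996.
Layer 1: σ at base = K_a1 γ₁ h₁ = 41.82 kPa; P₁ = ½×41.82×5.5 = 115.0.
Layer 2: σ_v at top = γ₁h₁ = 108.3; σ_h top = K_a2×108.3 = 43.30; σ_h base = K_a2×(108.3+18.7×4.4) = 76.18.
P₂ = ½(43.30+76.18)×4.4 = 262.9. Total P_a = 115.0+262.9 = 377.9 kN/m.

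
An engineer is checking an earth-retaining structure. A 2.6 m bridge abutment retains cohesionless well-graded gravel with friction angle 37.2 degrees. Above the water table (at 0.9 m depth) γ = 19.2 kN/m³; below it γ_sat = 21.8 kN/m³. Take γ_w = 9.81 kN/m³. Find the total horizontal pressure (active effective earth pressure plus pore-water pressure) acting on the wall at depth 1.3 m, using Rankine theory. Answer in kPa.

9.36 kPa

K_a = (1 − sin φ)/(1 + sin φ) = 0.2464.
γ' = 21.8 − 9.81 = 11.99 kN/m³.
Effective vertical stress at 1.3 m: σ'_v = 19.2×0.9 + 11.99×0.400 = 22.08 kPa.
σ'_h = K_a σ'_v = 0.2464 × 22.08 = 5.440 kPa; u = γ_w × 0.400 = 3.924 kPa.
Total σ_h = 5.440 + 3.924 = 9.364 kPa.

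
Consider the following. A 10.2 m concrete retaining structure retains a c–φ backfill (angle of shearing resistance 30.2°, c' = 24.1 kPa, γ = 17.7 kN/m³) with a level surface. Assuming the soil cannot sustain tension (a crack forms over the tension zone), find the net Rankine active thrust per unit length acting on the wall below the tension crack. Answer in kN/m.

87.4 kN/m

K_a = 0.3307; √K_a = 0.5750.
Tension-crack depth z_c = 2c/(γ√K_a) = 2×24.1/(17.7×0.5750) = 4.736 m.
σ_a at base = K_a γ H − 2c√K_a = 0.3307×17.7×10.2 − 2×24.1×0.5750 = 31.98 kPa.
P_a = ½ × 31.98 × (H − z_c) = 0.5×31.98×5.464 = 87.37 kN/m.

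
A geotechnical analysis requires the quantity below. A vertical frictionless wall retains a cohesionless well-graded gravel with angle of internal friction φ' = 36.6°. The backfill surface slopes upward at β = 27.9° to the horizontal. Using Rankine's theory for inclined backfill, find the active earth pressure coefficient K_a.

K_a = cos β · (cos β − √(cos²β − cos²φ)) / (cos β + √(cos²β − cos²φ)).
cos β = 0.8838, cos φ = 0.8028, √(cos²β − cos²φ) = 0.3695.
K_a = 0.8838 × (0.8838 − 0.3695)/(0.8838 + 0.3695) = 0.3627.

0.363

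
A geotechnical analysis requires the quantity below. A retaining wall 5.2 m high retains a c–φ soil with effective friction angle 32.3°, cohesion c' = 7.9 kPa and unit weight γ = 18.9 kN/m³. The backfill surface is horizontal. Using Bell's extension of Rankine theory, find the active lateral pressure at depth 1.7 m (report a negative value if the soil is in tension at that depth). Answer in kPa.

K_a = (1 − sin φ)/(1 + sin φ) = 0.3035.
σ_a = K_a γ z − 2c√K_a = 0.3035×18.9×1.7 − 2×7.9×0.5509 = 1.047 kPa.

1.05 kPa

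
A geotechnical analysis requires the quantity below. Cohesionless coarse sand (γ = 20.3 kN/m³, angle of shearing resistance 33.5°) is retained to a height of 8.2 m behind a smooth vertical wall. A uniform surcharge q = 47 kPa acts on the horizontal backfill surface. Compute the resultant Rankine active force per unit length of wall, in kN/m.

K_a = tan²(45° − φ/2) = 0.2887.
Soil triangle: ½ K_a γ H² = 0.5×0.2887×20.3×8.2² = 197.0 kN/m.
Surcharge rectangle: K_a q H = 0.2887×47×8.2 = 111.3 kN/m.
Total = 197.0 + 111.3 = 308.3 kN/m.

308 kN/m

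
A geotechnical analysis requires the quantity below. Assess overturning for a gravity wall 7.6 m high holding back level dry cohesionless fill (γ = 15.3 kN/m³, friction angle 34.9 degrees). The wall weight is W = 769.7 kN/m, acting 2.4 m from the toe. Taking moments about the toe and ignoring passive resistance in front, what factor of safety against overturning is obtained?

K_a = tan²(45° − 34.9°/2) = 0.2721.
P_a = ½K_aγH² = 0.5×0.2721×15.3×7.6² = 120.3 kN/m, acting at H/3 = 2.533 m above the base.
Overturning moment M_o = P_a × H/3 = 120.3 × 2.533 = 304.6.
Resisting moment M_r = W × 2.4 = 769.7 × 2.4 = 1847.
FS_overturning = M_r/M_o = 1847/304.6 = 6.064.

6.06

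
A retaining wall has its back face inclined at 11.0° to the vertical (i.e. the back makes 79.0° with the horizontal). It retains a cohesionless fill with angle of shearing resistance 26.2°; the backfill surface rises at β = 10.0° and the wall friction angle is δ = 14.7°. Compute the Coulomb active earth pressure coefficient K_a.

K_a = sin²(α+φ) / [sin²α · sin(α−δ) · (1 + √{sin(φ+δ)sin(φ−β) / (sin(α−δ)sin(α+β))})²].
With α = 79.0°, φ = 26.2°, δ = 14.7°, β = 10.0°: K_a = 0.5099.

0.510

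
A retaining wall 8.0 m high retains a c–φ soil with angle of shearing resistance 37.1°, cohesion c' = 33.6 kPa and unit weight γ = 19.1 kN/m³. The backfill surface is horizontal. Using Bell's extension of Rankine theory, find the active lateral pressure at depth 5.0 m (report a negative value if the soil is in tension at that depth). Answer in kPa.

-9.80 kPa

K_a = (1 − sin φ)/(1 + sin φ) = 0.2475.
σ_a = K_a γ z − 2c√K_a = 0.2475×19.1×5.0 − 2×33.6×0.4975 = -9.795 kPa.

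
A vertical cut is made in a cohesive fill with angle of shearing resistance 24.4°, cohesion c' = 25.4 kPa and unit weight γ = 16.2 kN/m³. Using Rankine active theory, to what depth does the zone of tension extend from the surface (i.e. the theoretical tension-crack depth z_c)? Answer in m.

4.87 m

K_a = tan²(45° − 24.4°/2) = 0.4153; √K_a = 0.6445.
The active pressure is zero where K_a γ z = 2c√K_a, so z_c = 2c/(γ√K_a) = 2×25.4/(16.2×0.6445) = 4.866 m.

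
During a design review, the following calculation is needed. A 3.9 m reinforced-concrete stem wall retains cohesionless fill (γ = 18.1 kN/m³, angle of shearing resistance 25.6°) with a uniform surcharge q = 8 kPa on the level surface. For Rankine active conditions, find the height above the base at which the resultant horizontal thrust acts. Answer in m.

1.42 m

K_a = 0.3966.
Triangular part P₁ = ½K_aγH² = 54.59 at H/3 = 1.300 m; rectangular part P₂ = K_a q H = 12.37 at H/2 = 1.950 m.
ȳ = (P₁·1.300 + P₂·1.950)/(P₁+P₂) = 1.420 m.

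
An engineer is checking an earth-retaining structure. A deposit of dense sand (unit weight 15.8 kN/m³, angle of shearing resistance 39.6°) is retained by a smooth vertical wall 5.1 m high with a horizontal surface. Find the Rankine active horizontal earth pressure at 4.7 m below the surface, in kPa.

16.4 kPa

K_a = (1 − sin φ)/(1 + sin φ) = 0.2214.
σ_h = K_a γ z = 0.2214 × 15.8 × 4.7 = 16.44 kPa.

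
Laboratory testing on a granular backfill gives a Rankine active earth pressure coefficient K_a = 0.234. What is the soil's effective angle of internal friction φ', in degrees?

K_a = tan²(45° − φ/2) ⇒ 45° − φ/2 = arctan(√0.234) = 25.81°.
φ = 2(45° − 25.81°) = 38.37°.

38.4°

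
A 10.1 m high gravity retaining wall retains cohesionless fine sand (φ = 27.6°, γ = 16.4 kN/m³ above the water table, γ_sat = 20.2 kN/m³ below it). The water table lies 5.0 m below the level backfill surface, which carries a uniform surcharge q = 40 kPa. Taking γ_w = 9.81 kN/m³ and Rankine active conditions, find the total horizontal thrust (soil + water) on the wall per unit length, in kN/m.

K_a = tan²(45° − φ/2) = 0.3668.
γ' = 20.2 − 9.81 = 10.39 kN/m³. h₂ = H − d_w = 5.1 m.
σ'_h: at surface K_a·q = 14.67; at WT K_a(q+γd_w) = 44.75; at base K_a(q+γd_w+γ'h₂) = 64.18 kPa.
P₁ = ½(14.67+44.75)×5.0 = 148.5; P₂ = ½(44.75+64.18)×5.1 = 277.8; P_w = ½γ_w h₂² = 127.6.
Total = 148.5+277.8+127.6 = 553.9 kN/m.

554 kN/m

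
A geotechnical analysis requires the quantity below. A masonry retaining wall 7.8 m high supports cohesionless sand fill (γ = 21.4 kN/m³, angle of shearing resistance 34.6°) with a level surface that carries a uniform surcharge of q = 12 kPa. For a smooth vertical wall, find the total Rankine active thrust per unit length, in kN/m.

K_a = tan²(45° − φ/2) = 0.2756.
Soil triangle: ½ K_a γ H² = 0.5×0.2756×21.4×7.8² = 179.4 kN/m.
Surcharge rectangle: K_a q H = 0.2756×12×7.8 = 25.80 kN/m.
Total = 179.4 + 25.80 = 205.2 kN/m.

205 kN/m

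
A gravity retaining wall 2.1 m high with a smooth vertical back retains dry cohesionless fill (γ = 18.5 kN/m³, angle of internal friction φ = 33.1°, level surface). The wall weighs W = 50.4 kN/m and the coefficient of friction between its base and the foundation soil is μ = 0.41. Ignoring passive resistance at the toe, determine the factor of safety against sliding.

1.73

K_a = tan²(45° − 33.1°/2) = 0.2936.
P_a = ½K_aγH² = 0.5×0.2936×18.5×2.1² = 11.98 kN/m, acting at H/3 = 0.7000 m above the base.
FS_sliding = μW / P_a = 0.41×50.4 / 11.98 = 1.725.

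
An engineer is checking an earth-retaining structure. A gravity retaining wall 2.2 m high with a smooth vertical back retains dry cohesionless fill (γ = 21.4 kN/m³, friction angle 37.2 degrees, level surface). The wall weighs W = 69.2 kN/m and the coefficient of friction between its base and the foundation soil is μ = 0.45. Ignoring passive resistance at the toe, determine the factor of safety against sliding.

2.44

K_a = tan²(45° − 37.2°/2) = 0.2464.
P_a = ½K_aγH² = 0.5×0.2464×21.4×2.2² = 12.76 kN/m, acting at H/3 = 0.7333 m above the base.
FS_sliding = μW / P_a = 0.45×69.2 / 12.76 = 2.440.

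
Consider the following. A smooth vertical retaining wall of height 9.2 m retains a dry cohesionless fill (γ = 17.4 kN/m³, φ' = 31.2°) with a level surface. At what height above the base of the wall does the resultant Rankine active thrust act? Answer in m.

K_a = 0.3175.
The pressure distribution is triangular, so the resultant acts at H/3 above the base = 9.2/3 = 3.067 m.

3.07 m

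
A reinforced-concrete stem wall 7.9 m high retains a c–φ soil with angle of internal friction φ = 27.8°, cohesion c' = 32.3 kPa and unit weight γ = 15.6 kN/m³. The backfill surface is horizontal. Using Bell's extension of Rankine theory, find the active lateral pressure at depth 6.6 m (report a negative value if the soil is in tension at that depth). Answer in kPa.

-1.50 kPa

K_a = (1 − sin φ)/(1 + sin φ) = 0.3639.
σ_a = K_a γ z − 2c√K_a = 0.3639×15.6×6.6 − 2×32.3×0.6032 = -1.502 kPa.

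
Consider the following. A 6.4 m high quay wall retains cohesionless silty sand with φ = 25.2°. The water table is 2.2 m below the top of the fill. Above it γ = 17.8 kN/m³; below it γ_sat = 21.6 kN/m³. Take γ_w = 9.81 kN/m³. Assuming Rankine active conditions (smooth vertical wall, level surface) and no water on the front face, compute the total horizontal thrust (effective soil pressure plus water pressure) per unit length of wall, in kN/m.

K_a = tan²(45° − φ/2) = 0.4027.
γ' = 21.6 − 9.81 = 11.79 kN/m³. Depth below WT = 4.2 m.
σ'_h at WT = K_a γ d_w = 15.77 kPa; at base = 15.77 + K_a γ' × 4.2 = 35.71 kPa.
P₁ (0–2.2 m) = ½×15.77×2.2 = 17.35. P₂ (2.2–6.4 m) = ½(15.77+35.71)×4.2 = 108.1.
P_w = ½ γ_w h₂² = 0.5×9.81×4.2² = 86.52. Total = 17.35+108.1+86.52 = 212.0 kN/m.

212 kN/m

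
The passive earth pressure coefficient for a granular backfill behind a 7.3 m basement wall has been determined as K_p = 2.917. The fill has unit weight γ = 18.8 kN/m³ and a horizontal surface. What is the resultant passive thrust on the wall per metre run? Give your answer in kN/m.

P = ½ K_p γ H² = 0.5 × 2.917 × 18.8 × 7.3² = 1461 kN/m.

1460 kN/m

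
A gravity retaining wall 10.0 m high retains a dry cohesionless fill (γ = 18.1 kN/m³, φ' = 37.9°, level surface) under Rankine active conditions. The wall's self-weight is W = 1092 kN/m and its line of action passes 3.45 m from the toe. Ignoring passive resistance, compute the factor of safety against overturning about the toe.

K_a = tan²(45° − 37.9°/2) = 0.2389.
P_a = ½K_aγH² = 0.5×0.2389×18.1×10.0² = 216.2 kN/m, acting at H/3 = 3.333 m above the base.
Overturning moment M_o = P_a × H/3 = 216.2 × 3.333 = 720.8.
Resisting moment M_r = W × 3.45 = 1092 × 3.45 = 3767.
FS_overturning = M_r/M_o = 3767/720.8 = 5.227.

5.23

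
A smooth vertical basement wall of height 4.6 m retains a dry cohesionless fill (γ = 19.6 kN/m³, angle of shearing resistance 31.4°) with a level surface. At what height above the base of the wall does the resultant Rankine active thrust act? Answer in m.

K_a = 0.3149.
The pressure distribution is triangular, so the resultant acts at H/3 above the base = 4.6/3 = 1.533 m.

1.53 m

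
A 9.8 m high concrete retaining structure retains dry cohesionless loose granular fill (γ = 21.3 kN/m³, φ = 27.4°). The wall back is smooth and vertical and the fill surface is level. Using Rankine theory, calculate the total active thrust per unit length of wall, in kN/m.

378 kN/m

K_a = tan²(45° − φ/2) = 0.3697.
P_a = ½ K_a γ H² = 0.5 × 0.3697 × 21.3 × 9.8² = 378.1 kN/m.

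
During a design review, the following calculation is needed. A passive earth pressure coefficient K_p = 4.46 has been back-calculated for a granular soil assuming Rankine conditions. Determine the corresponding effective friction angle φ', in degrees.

K_p = (1+sin φ)/(1−sin φ) ⇒ sin φ = (K_p − 1)/(K_p + 1) = 0.6337.
φ = arcsin(0.6337) = 39.32°.

39.3°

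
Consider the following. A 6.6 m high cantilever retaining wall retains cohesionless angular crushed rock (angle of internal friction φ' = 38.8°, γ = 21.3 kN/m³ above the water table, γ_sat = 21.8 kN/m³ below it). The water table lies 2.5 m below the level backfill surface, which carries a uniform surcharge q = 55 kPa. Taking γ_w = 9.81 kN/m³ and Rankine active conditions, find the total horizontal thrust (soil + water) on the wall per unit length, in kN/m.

K_a = tan²(45° − φ/2) = 0.2296.
γ' = 21.8 − 9.81 = 11.99 kN/m³. h₂ = H − d_w = 4.1 m.
σ'_h: at surface K_a·q = 12.63; at WT K_a(q+γd_w) = 24.85; at base K_a(q+γd_w+γ'h₂) = 36.13 kPa.
P₁ = ½(12.63+24.85)×2.5 = 46.84; P₂ = ½(24.85+36.13)×4.1 = 125.0; P_w = ½γ_w h₂² = 82.45.
Total = 46.84+125.0+82.45 = 254.3 kN/m.

254 kN/m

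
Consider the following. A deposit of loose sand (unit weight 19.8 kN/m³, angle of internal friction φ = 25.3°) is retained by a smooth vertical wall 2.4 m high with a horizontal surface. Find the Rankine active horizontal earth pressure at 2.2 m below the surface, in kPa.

K_a = (1 − sin φ)/(1 + sin φ) = 0.4012.
σ_h = K_a γ z = 0.4012 × 19.8 × 2.2 = 17.48 kPa.

17.5 kPa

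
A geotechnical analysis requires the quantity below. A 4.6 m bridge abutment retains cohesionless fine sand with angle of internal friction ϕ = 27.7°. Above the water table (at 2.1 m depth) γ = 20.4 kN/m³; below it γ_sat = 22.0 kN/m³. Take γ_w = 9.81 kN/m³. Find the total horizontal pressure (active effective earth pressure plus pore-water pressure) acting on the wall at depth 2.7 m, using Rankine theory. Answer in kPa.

24.2 kPa

K_a = (1 − sin φ)/(1 + sin φ) = 0.3653.
γ' = 22.0 − 9.81 = 12.19 kN/m³.
Effective vertical stress at 2.7 m: σ'_v = 20.4×2.1 + 12.19×0.600 = 50.15 kPa.
σ'_h = K_a σ'_v = 0.3653 × 50.15 = 18.32 kPa; u = γ_w × 0.600 = 5.886 kPa.
Total σ_h = 18.32 + 5.886 = 24.21 kPa.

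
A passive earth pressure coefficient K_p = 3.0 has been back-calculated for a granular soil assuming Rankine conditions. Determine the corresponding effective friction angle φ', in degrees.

K_p = (1+sin φ)/(1−sin φ) ⇒ sin φ = (K_p − 1)/(K_p + 1) = 0.5000.
φ = arcsin(0.5000) = 30.00°.

30.0°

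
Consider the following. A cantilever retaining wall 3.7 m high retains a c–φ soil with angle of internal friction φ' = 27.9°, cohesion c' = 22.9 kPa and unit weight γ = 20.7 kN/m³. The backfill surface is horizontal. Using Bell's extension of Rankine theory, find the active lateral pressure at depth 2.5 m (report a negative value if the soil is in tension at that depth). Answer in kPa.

K_a = (1 − sin φ)/(1 + sin φ) = 0.3625.
σ_a = K_a γ z − 2c√K_a = 0.3625×20.7×2.5 − 2×22.9×0.6020 = -8.816 kPa.

-8.82 kPa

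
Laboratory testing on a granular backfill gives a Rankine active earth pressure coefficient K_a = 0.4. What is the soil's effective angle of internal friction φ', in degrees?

K_a = tan²(45° − φ/2) ⇒ 45° − φ/2 = arctan(√0.4) = 32.31°.
φ = 2(45° − 32.31°) = 25.38°.

25.4°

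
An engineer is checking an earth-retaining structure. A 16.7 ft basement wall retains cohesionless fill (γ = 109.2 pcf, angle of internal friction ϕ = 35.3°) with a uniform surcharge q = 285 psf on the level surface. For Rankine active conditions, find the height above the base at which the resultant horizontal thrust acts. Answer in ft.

6.23 ft

K_a = 0.2675.
Triangular part P₁ = ½K_aγH² = 4074 at H/3 = 5.567 ft; rectangular part P₂ = K_a q H = 1273 at H/2 = 8.350 ft.
ȳ = (P₁·5.567 + P₂·8.350)/(P₁+P₂) = 6.229 ft.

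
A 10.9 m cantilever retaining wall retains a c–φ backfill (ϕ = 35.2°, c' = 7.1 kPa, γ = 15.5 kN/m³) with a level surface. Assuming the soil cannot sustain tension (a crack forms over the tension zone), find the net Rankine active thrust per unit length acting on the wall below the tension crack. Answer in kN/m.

174 kN/m

K_a = 0.2687; √K_a = 0.5184.
Tension-crack depth z_c = 2c/(γ√K_a) = 2×7.1/(15.5×0.5184) = 1.767 m.
σ_a at base = K_a γ H − 2c√K_a = 0.2687×15.5×10.9 − 2×7.1×0.5184 = 38.03 kPa.
P_a = ½ × 38.03 × (H − z_c) = 0.5×38.03×9.133 = 173.7 kN/m.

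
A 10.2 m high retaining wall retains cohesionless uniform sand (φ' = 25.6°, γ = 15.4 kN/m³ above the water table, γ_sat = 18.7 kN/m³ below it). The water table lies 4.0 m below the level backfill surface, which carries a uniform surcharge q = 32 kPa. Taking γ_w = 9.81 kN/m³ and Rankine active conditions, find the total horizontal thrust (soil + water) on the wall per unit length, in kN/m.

K_a = tan²(45° − φ/2) = 0.3966.
γ' = 18.7 − 9.81 = 8.890 kN/m³. h₂ = H − d_w = 6.2 m.
σ'_h: at surface K_a·q = 12.69; at WT K_a(q+γd_w) = 37.12; at base K_a(q+γd_w+γ'h₂) = 58.98 kPa.
P₁ = ½(12.69+37.12)×4.0 = 99.62; P₂ = ½(37.12+58.98)×6.2 = 297.9; P_w = ½γ_w h₂² = 188.5.
Total = 99.62+297.9+188.5 = 586.1 kN/m.

586 kN/m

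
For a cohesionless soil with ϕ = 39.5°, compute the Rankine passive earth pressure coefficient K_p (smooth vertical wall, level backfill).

4.50

K_p = (1 + sin φ)/(1 − sin φ) = tan²(45° + 39.5°/2) = 4.496.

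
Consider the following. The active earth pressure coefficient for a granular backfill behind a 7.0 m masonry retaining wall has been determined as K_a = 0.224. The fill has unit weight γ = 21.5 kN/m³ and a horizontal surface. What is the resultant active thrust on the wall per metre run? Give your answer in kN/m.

P = ½ K_a γ H² = 0.5 × 0.224 × 21.5 × 7.0² = 118.0 kN/m.

118 kN/m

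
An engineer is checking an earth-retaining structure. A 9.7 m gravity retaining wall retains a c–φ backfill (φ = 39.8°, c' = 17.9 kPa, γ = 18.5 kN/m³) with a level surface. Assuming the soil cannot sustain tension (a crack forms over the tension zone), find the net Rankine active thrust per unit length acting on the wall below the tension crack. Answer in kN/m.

62.9 kN/m

K_a = 0.2194; √K_a = 0.4684.
Tension-crack depth z_c = 2c/(γ√K_a) = 2×17.9/(18.5×0.4684) = 4.131 m.
σ_a at base = K_a γ H − 2c√K_a = 0.2194×18.5×9.7 − 2×17.9×0.4684 = 22.61 kPa.
P_a = ½ × 22.61 × (H − z_c) = 0.5×22.61×5.569 = 62.95 kN/m.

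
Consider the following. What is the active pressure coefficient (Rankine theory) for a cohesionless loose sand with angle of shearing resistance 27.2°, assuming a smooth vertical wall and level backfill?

0.373

K_a = (1 − sin φ)/(1 + sin φ) = (1 − sin 27.2°)/(1 + sin 27.2°) = 0.3726.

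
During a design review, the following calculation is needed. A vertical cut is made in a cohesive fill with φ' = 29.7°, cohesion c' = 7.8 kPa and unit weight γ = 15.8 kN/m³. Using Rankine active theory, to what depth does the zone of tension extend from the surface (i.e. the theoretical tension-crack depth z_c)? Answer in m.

1.70 m

K_a = tan²(45° − 29.7°/2) = 0.3374; √K_a = 0.5808.
The active pressure is zero where K_a γ z = 2c√K_a, so z_c = 2c/(γ√K_a) = 2×7.8/(15.8×0.5808) = 1.700 m.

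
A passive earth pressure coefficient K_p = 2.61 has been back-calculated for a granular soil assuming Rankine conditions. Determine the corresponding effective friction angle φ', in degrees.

26.5°

K_p = (1+sin φ)/(1−sin φ) ⇒ sin φ = (K_p − 1)/(K_p + 1) = 0.4460.
φ = arcsin(0.4460) = 26.49°.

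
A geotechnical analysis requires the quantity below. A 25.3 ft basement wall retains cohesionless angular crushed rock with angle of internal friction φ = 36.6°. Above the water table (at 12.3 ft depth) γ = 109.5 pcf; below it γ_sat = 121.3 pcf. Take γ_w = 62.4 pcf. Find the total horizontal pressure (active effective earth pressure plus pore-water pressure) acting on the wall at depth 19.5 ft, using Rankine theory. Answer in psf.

K_a = (1 − sin φ)/(1 + sin φ) = 0.2530.
γ' = 121.3 − 62.4 = 58.90 pcf.
Effective vertical stress at 19.5 ft: σ'_v = 109.5×12.3 + 58.90×7.20 = 1771 psf.
σ'_h = K_a σ'_v = 0.2530 × 1771 = 448.0 psf; u = γ_w × 7.20 = 449.3 psf.
Total σ_h = 448.0 + 449.3 = 897.2 psf.

897 psf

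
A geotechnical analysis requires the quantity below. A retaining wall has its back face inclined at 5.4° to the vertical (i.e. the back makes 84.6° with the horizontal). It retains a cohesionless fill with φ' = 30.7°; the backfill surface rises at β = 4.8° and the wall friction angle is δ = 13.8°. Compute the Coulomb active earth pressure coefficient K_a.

K_a = sin²(α+φ) / [sin²α · sin(α−δ) · (1 + √{sin(φ+δ)sin(φ−β) / (sin(α−δ)sin(α+β))})²].
With α = 84.6°, φ = 30.7°, δ = 13.8°, β = 4.8°: K_a = 0.3545.

0.355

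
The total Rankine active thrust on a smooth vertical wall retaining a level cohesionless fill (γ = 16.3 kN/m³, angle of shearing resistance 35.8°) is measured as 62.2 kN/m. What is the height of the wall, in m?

K_a = 0.2619. P_a = ½ K_a γ H² ⇒ H = √(2P_a/(K_a γ)).
H = √(2×62.2/(0.2619×16.3)) = 5.399 m.

5.40 m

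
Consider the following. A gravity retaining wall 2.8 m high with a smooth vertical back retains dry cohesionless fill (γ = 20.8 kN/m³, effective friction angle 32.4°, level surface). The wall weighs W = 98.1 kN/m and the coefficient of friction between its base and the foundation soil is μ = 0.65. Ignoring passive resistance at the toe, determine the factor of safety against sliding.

2.59

K_a = tan²(45° − 32.4°/2) = 0.3022.
P_a = ½K_aγH² = 0.5×0.3022×20.8×2.8² = 24.64 kN/m, acting at H/3 = 0.9333 m above the base.
FS_sliding = μW / P_a = 0.65×98.1 / 24.64 = 2.588.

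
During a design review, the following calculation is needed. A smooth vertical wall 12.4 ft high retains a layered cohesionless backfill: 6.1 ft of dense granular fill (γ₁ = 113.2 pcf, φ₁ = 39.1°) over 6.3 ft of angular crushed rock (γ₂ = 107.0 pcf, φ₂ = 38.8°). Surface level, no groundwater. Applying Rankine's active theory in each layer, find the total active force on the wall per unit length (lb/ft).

K_a1 = tan²(45°−39.1°/2) = 0.2265; K_a2 = tan²(45°−38.8°/2) = 0.2296.
Layer 1: σ at base = K_a1 γ₁ h₁ = 156.4 psf; P₁ = ½×156.4×6.1 = 477.0.
Layer 2: σ_v at top = γ₁h₁ = 690.5; σ_h top = K_a2×690.5 = 158.5; σ_h base = K_a2×(690.5+107.0×6.3) = 313.3.
P₂ = ½(158.5+313.3)×6.3 = 1486. Total P_a = 477.0+1486 = 1963 lb/ft.

1960 lb/ft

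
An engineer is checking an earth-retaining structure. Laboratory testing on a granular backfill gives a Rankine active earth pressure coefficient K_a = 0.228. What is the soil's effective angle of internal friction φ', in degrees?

39.0°

K_a = tan²(45° − φ/2) ⇒ 45° − φ/2 = arctan(√0.228) = 25.52°.
φ = 2(45° − 25.52°) = 38.95°.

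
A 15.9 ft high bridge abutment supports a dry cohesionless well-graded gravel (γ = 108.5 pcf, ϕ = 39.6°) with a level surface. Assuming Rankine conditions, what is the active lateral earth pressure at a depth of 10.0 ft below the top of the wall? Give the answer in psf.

K_a = (1 − sin φ)/(1 + sin φ) = 0.2214.
σ_h = K_a γ z = 0.2214 × 108.5 × 10.0 = 240.3 psf.

240 psf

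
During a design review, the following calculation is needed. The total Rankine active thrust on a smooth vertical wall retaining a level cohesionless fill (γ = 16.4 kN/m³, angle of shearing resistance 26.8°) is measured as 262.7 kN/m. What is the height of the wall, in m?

K_a = 0.3785. P_a = ½ K_a γ H² ⇒ H = √(2P_a/(K_a γ)).
H = √(2×262.7/(0.3785×16.4)) = 9.200 m.

9.20 m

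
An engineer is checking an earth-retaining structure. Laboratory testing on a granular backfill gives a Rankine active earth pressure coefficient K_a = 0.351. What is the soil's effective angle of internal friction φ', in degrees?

28.7°

K_a = tan²(45° − φ/2) ⇒ 45° − φ/2 = arctan(√0.351) = 30.64°.
φ = 2(45° − 30.64°) = 28.71°.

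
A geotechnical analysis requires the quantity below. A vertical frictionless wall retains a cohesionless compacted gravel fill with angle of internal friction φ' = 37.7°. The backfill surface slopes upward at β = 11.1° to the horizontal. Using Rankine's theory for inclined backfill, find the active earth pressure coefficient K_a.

0.252

K_a = cos β · (cos β − √(cos²β − cos²φ)) / (cos β + √(cos²β − cos²φ)).
cos β = 0.9813, cos φ = 0.7912, √(cos²β − cos²φ) = 0.5804.
K_a = 0.9813 × (0.9813 − 0.5804)/(0.9813 + 0.5804) = 0.2519.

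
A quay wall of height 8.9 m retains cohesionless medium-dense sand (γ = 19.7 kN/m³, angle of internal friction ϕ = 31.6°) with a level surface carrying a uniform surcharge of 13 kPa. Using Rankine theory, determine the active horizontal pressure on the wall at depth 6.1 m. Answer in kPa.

K_a = (1 − sin φ)/(1 + sin φ) = 0.3123.
σ_v = γz + q = 19.7 × 6.1 + 13 = 133.2 kPa.
σ_h = K_a σ_v = 0.3123 × 133.2 = 41.60 kPa.

41.6 kPa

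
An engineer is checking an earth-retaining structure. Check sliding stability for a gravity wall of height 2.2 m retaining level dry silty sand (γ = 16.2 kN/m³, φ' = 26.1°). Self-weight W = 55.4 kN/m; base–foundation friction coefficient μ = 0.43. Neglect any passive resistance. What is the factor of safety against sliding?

1.56

K_a = tan²(45° − 26.1°/2) = 0.3889.
P_a = ½K_aγH² = 0.5×0.3889×16.2×2.2² = 15.25 kN/m, acting at H/3 = 0.7333 m above the base.
FS_sliding = μW / P_a = 0.43×55.4 / 15.25 = 1.562.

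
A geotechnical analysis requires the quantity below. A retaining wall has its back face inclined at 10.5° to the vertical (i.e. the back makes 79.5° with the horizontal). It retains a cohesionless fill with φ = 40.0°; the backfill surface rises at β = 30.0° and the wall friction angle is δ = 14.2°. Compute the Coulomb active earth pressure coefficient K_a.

K_a = sin²(α+φ) / [sin²α · sin(α−δ) · (1 + √{sin(φ+δ)sin(φ−β) / (sin(α−δ)sin(α+β))})²].
With α = 79.5°, φ = 40.0°, δ = 14.2°, β = 30.0°: K_a = 0.4366.

0.437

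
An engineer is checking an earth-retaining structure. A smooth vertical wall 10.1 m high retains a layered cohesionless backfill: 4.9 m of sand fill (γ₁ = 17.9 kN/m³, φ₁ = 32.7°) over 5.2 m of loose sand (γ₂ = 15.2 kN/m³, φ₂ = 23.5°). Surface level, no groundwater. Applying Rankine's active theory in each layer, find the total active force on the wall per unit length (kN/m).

349 kN/m

K_a1 = tan²(45°−32.7°/2) = 0.2985; K_a2 = tan²(45°−23.5°/2) = 0.4298.
Layer 1: σ at base = K_a1 γ₁ h₁ = 26.18 kPa; P₁ = ½×26.18×4.9 = 64.14.
Layer 2: σ_v at top = γ₁h₁ = 87.71; σ_h top = K_a2×87.71 = 37.70; σ_h base = K_a2×(87.71+15.2×5.2) = 71.68.
P₂ = ½(37.70+71.68)×5.2 = 284.4. Total P_a = 64.14+284.4 = 348.5 kN/m.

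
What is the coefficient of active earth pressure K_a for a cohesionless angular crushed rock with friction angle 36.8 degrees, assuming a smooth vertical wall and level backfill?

K_a = (1 − sin φ)/(1 + sin φ) = (1 − sin 36.8°)/(1 + sin 36.8°) = 0.2508.

0.251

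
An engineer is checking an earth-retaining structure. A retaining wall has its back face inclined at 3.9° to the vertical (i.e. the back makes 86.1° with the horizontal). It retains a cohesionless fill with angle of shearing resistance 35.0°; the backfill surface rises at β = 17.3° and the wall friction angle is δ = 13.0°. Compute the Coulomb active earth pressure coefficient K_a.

K_a = sin²(α+φ) / [sin²α · sin(α−δ) · (1 + √{sin(φ+δ)sin(φ−β) / (sin(α−δ)sin(α+β))})²].
With α = 86.1°, φ = 35.0°, δ = 13.0°, β = 17.3°: K_a = 0.3455.

0.346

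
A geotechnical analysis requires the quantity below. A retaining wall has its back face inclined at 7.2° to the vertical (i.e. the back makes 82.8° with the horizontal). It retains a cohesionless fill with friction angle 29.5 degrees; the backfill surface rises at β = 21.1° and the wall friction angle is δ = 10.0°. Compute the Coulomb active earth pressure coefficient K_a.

K_a = sin²(α+φ) / [sin²α · sin(α−δ) · (1 + √{sin(φ+δ)sin(φ−β) / (sin(α−δ)sin(α+β))})²].
With α = 82.8°, φ = 29.5°, δ = 10.0°, β = 21.1°: K_a = 0.5252.

0.525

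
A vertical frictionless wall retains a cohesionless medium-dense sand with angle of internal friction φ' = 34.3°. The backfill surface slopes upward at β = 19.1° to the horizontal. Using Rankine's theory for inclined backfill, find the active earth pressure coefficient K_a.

K_a = cos β · (cos β − √(cos²β − cos²φ)) / (cos β + √(cos²β − cos²φ)).
cos β = 0.9449, cos φ = 0.8261, √(cos²β − cos²φ) = 0.4588.
K_a = 0.9449 × (0.9449 − 0.4588)/(0.9449 + 0.4588) = 0.3273.

0.327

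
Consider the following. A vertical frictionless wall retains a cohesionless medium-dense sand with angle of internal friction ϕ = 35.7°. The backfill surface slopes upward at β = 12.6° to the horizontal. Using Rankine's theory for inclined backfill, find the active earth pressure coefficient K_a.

0.280

K_a = cos β · (cos β − √(cos²β − cos²φ)) / (cos β + √(cos²β − cos²φ)).
cos β = 0.9759, cos φ = 0.8121, √(cos²β − cos²φ) = 0.5412.
K_a = 0.9759 × (0.9759 − 0.5412)/(0.9759 + 0.5412) = 0.2796.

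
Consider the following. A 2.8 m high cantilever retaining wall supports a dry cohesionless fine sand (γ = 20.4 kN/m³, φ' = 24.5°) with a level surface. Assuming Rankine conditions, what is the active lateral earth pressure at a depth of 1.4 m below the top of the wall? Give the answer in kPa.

K_a = (1 − sin φ)/(1 + sin φ) = 0.4137.
σ_h = K_a γ z = 0.4137 × 20.4 × 1.4 = 11.82 kPa.

11.8 kPa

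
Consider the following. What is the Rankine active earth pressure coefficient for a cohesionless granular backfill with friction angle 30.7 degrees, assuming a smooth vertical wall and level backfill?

K_a = (1 − sin φ)/(1 + sin φ) = (1 − sin 30.7°)/(1 + sin 30.7°) = 0.3240.

0.324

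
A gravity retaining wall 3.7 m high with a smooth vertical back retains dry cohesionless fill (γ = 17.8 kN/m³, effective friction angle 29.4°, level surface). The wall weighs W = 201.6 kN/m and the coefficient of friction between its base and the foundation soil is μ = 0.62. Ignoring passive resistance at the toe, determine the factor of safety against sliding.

K_a = tan²(45° − 29.4°/2) = 0.3415.
P_a = ½K_aγH² = 0.5×0.3415×17.8×3.7² = 41.60 kN/m, acting at H/3 = 1.233 m above the base.
FS_sliding = μW / P_a = 0.62×201.6 / 41.60 = 3.004.

3.00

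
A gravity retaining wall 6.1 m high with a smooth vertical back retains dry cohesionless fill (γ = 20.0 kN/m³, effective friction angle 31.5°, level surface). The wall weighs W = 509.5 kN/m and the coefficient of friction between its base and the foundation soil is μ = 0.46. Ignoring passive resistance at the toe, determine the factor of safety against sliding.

2.01

K_a = tan²(45° − 31.5°/2) = 0.3136.
P_a = ½K_aγH² = 0.5×0.3136×20.0×6.1² = 116.7 kN/m, acting at H/3 = 2.033 m above the base.
FS_sliding = μW / P_a = 0.46×509.5 / 116.7 = 2.008.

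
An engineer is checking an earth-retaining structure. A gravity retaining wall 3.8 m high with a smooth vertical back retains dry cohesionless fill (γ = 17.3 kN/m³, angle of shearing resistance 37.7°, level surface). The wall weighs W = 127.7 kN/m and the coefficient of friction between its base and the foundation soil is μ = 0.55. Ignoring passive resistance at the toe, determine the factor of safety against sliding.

2.33

K_a = tan²(45° − 37.7°/2) = 0.2411.
P_a = ½K_aγH² = 0.5×0.2411×17.3×3.8² = 30.11 kN/m, acting at H/3 = 1.267 m above the base.
FS_sliding = μW / P_a = 0.55×127.7 / 30.11 = 2.333.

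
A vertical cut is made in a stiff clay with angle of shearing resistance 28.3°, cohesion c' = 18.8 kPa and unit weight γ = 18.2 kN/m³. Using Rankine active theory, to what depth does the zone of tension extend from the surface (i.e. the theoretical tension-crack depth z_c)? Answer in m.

K_a = tan²(45° − 28.3°/2) = 0.3568; √K_a = 0.5973.
The active pressure is zero where K_a γ z = 2c√K_a, so z_c = 2c/(γ√K_a) = 2×18.8/(18.2×0.5973) = 3.459 m.

3.46 m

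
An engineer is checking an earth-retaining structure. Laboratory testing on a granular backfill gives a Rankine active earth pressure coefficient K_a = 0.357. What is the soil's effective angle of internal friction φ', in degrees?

K_a = tan²(45° − φ/2) ⇒ 45° − φ/2 = arctan(√0.357) = 30.86°.
φ = 2(45° − 30.86°) = 28.28°.

28.3°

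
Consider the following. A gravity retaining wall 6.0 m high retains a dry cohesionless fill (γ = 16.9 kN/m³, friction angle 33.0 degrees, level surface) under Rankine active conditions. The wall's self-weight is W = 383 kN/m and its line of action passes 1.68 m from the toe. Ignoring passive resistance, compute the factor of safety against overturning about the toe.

K_a = tan²(45° − 33.0°/2) = 0.2948.
P_a = ½K_aγH² = 0.5×0.2948×16.9×6.0² = 89.68 kN/m, acting at H/3 = 2.000 m above the base.
Overturning moment M_o = P_a × H/3 = 89.68 × 2.000 = 179.4.
Resisting moment M_r = W × 1.68 = 383 × 1.68 = 643.4.
FS_overturning = M_r/M_o = 643.4/179.4 = 3.587.

3.59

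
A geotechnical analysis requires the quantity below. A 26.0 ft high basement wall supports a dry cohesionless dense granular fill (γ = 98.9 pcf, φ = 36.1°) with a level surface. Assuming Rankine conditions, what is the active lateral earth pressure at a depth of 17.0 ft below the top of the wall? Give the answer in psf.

K_a = (1 − sin φ)/(1 + sin φ) = 0.2585.
σ_h = K_a γ z = 0.2585 × 98.9 × 17.0 = 434.6 psf.

435 psf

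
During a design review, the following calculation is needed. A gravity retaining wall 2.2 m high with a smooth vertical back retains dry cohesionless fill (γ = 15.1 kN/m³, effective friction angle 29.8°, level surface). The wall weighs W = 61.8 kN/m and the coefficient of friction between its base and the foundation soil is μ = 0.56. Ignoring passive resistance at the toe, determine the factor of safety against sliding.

2.82

K_a = tan²(45° − 29.8°/2) = 0.3360.
P_a = ½K_aγH² = 0.5×0.3360×15.1×2.2² = 12.28 kN/m, acting at H/3 = 0.7333 m above the base.
FS_sliding = μW / P_a = 0.56×61.8 / 12.28 = 2.818.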